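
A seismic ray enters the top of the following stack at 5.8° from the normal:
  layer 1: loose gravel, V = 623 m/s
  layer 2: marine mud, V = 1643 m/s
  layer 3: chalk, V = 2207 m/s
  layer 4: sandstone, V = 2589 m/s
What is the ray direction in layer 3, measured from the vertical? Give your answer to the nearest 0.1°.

21.0°

Ray parameter p = sin 5.8° / 623 = 1.6221e-04 s/m.
sin θ_3 = p·V_3 = 1.6221e-04 × 2207 = 0.3580.
θ_3 = 20.98° from the vertical.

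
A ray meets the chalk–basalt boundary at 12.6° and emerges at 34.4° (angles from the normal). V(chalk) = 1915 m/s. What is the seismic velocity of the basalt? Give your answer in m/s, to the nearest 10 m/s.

4960 m/s

Snell's law: sin 12.6°/V₁ = sin 34.4°/V₂.
V₂ = V₁·sin 34.4°/sin 12.6° = 1915 × 2.5899 = 4959.64 m/s.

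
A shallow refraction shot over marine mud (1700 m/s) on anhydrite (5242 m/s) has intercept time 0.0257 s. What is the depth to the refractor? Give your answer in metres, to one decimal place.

23.1 m

θ_c = arcsin(1700/5242) = 18.92°; cos θ_c = 0.9460.
tᵢ = 2h cos θ_c/V₁ ⇒ h = tᵢ·V₁/(2 cos θ_c) = 0.0257·1700/(2·0.9460) = 23.09 m.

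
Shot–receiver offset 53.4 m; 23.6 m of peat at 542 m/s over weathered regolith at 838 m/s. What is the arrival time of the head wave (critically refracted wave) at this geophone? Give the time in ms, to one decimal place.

t = x/V₂ + 2h·√(V₂²−V₁²)/(V₁V₂).
√(V₂²−V₁²) = √(838²−542²) = 639.1 m/s; delay term = 2·23.6·639.1/(542·838) = 0.06642 s.
t = 53.4/838 + 0.06642 = 0.13014 s.

130.1 ms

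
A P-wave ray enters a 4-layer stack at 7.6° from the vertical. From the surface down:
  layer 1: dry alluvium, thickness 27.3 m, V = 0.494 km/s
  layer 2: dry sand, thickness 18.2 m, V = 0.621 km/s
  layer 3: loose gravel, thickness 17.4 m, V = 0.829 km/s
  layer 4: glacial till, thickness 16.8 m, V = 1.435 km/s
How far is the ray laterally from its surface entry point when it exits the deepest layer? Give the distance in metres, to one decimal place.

17.7 m

Apply Snell's law at each interface; in layer i the horizontal offset is hᵢ·tan θᵢ.
Layer 1: θ = 7.60°; offset = 27.3·tan 7.60° = 3.643 m.
Layer 2: sin θ = 0.621·sin 7.6°/0.494 = 0.1663, θ = 9.57°; offset = 18.2·tan 9.57° = 3.069 m.
Layer 3: sin θ = 0.829·sin 7.6°/0.494 = 0.2219, θ = 12.82°; offset = 17.4·tan 12.82° = 3.961 m.
Layer 4: sin θ = 1.435·sin 7.6°/0.494 = 0.3842, θ = 22.59°; offset = 16.8·tan 22.59° = 6.991 m.
Σ offsets = 17.663 m.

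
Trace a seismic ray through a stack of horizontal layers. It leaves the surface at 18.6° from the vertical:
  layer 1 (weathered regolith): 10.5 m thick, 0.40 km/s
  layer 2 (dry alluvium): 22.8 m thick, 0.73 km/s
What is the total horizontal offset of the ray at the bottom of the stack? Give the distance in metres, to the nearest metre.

20 m

p = sin θ₁/V₁ = sin 18.6°/0.40 = 7.9740e-01 s/km is conserved through the stack.
Layer 1: θ = 18.60°; offset = 10.5·tan 18.60° = 3.534 m.
Layer 2: sin θ = p·0.73 = 0.5821 → θ = 35.60°; offset = 22.8·tan 35.60° = 16.322 m.
Total horizontal offset = 19.856 m.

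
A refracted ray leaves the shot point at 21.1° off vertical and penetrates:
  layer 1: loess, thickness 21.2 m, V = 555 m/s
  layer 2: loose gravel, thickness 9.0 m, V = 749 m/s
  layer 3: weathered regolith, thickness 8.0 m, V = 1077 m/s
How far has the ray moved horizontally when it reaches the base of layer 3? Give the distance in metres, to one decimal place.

21.0 m

p = sin θ₁/V₁ = sin 21.1°/555 = 6.4864e-04 s/m is conserved through the stack.
Layer 1: θ = 21.10°; offset = 21.2·tan 21.10° = 8.180 m.
Layer 2: sin θ = p·749 = 0.4858 → θ = 29.07°; offset = 9.0·tan 29.07° = 5.003 m.
Layer 3: sin θ = p·1077 = 0.6986 → θ = 44.31°; offset = 8.0·tan 44.31° = 7.811 m.
Total horizontal offset = 20.994 m.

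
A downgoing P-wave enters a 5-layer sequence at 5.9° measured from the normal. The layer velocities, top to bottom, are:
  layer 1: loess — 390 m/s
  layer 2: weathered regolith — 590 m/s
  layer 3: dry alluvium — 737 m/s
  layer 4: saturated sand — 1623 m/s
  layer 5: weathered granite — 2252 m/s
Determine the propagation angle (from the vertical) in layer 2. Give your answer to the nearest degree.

9°

Ray parameter p = sin 5.9° / 390 = 2.6357e-04 s/m.
sin θ_2 = p·V_2 = 2.6357e-04 × 590 = 0.1555.
θ_2 = arcsin 0.1555 = 8.95°.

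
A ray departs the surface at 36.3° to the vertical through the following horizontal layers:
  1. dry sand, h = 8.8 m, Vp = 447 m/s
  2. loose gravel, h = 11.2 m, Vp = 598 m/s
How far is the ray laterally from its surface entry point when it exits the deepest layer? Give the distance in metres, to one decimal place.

Apply Snell's law at each interface; in layer i the horizontal offset is hᵢ·tan θᵢ.
Layer 1: θ = 36.30°; offset = 8.8·tan 36.30° = 6.464 m.
Layer 2: sin θ = 598·sin 36.3°/447 = 0.7920, θ = 52.37°; offset = 11.2·tan 52.37° = 14.529 m.
Σ offsets = 20.993 m.

21.0 m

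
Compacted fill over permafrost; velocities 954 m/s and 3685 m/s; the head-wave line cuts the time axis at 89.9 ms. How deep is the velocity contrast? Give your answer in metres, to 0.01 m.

44.40 m

θ_c = arcsin(954/3685) = 15.00°; cos θ_c = 0.9659.
tᵢ = 2h cos θ_c/V₁ ⇒ h = tᵢ·V₁/(2 cos θ_c) = 0.0899·954/(2·0.9659) = 44.40 m.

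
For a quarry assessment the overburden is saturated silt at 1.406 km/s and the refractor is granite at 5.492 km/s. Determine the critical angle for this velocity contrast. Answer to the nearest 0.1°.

At critical incidence the refracted ray runs along the interface (θ₂ = 90°), so sin θ_c = V₁/V₂.
θ_c = arcsin(1.406/5.492) = arcsin 0.2560 = 14.83°.

14.8°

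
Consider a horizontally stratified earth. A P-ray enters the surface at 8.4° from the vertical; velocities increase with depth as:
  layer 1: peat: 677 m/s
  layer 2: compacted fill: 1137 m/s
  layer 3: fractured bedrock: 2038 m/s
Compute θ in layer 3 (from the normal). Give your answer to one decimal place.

Ray parameter p = sin 8.4° / 677 = 2.1578e-04 s/m.
sin θ_3 = p·V_3 = 2.1578e-04 × 2038 = 0.4398.
θ_3 = arcsin 0.4398 = 26.09°.

26.1°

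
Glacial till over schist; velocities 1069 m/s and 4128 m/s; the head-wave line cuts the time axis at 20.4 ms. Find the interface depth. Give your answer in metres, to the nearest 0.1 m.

11.3 m

θ_c = arcsin(1069/4128) = 15.01°; cos θ_c = 0.9659.
tᵢ = 2h cos θ_c/V₁ ⇒ h = tᵢ·V₁/(2 cos θ_c) = 0.0204·1069/(2·0.9659) = 11.29 m.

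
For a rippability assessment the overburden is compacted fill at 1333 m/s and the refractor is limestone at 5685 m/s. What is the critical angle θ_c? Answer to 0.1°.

Critical incidence: sin θ_c = V₁/V₂ = 1333/5685 = 0.2345.
θ_c = arcsin 0.2345 = 13.56°.

13.6°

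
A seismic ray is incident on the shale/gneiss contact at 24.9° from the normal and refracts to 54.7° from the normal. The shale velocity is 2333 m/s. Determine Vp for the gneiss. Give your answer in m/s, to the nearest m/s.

4522 m/s

sin 24.9° = 0.4210; sin 54.7° = 0.8161.
V₂ = V₁·(sin θ₂/sin θ₁) = 2333·(0.8161/0.4210) = 4522.30 m/s.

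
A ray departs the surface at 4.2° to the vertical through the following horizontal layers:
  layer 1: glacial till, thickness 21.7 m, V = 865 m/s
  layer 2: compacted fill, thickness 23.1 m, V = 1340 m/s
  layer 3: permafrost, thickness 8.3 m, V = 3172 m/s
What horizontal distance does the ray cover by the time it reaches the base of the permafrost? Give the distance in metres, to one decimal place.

6.5 m

Apply Snell's law at each interface; in layer i the horizontal offset is hᵢ·tan θᵢ.
Layer 1: θ = 4.20°; offset = 21.7·tan 4.20° = 1.594 m.
Layer 2: sin θ = 1340·sin 4.2°/865 = 0.1135, θ = 6.51°; offset = 23.1·tan 6.51° = 2.638 m.
Layer 3: sin θ = 3172·sin 4.2°/865 = 0.2686, θ = 15.58°; offset = 8.3·tan 15.58° = 2.314 m.
Σ offsets = 6.546 m.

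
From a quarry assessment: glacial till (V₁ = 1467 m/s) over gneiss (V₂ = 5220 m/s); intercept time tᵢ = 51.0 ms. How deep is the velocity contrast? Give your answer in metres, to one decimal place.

39.0 m

h = tᵢ·V₁·V₂ / (2·√(V₂²−V₁²)).
√(V₂²−V₁²) = √(5220² − 1467²) = 5009.6 m/s.
h = 0.051 s × 1467 × 5220 / (2 × 5009.6) = 38.98 m.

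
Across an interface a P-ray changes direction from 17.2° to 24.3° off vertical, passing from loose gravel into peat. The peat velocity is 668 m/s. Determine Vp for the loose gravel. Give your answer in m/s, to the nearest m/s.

Snell's law: sin 17.2°/V₁ = sin 24.3°/V₂.
V₁ = V₂·sin 17.2°/sin 24.3° = 668 × 0.7186 = 480.01 m/s.

480 m/s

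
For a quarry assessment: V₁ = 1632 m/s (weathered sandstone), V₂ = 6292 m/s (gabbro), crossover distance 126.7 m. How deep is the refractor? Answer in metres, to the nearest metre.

h = (x_cross/2)·√((V₂−V₁)/(V₂+V₁)).
(V₂−V₁)/(V₂+V₁) = (6292−1632)/(6292+1632) = 0.5881; √ = 0.7669.
h = (126.7/2)·0.7669 = 48.58 m.

49 m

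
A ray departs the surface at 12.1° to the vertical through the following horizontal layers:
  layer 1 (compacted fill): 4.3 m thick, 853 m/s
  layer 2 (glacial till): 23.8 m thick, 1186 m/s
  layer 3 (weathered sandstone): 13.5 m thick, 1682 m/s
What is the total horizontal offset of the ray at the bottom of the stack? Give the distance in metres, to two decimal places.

Ray parameter p = sin 12.1° / 853 m/s = 2.4574e-04 s/m.
Layer 1: θ = 12.10°; offset = 4.3·tan 12.10° = 0.9218 m.
Layer 2: sin θ = p·1186 = 0.2915 → θ = 16.94°; offset = 23.8·tan 16.94° = 7.2513 m.
Layer 3: sin θ = p·1682 = 0.4133 → θ = 24.41°; offset = 13.5·tan 24.41° = 6.1281 m.
Σ offsets = 14.3013 m.

14.30 m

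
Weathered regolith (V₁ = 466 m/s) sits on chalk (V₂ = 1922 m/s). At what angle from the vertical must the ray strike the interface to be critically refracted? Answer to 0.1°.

14.0°

At critical incidence the refracted ray runs along the interface (θ₂ = 90°), so sin θ_c = V₁/V₂.
θ_c = arcsin(466/1922) = arcsin 0.2425 = 14.03°.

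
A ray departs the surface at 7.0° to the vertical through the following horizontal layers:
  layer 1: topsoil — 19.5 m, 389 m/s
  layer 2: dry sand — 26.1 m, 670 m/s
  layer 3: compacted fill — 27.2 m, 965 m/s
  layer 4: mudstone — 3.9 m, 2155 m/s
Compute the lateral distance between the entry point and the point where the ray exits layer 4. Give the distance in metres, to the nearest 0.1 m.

p = sin θ₁/V₁ = sin 7.0°/389 = 3.1329e-04 s/m is conserved through the stack.
Layer 1: θ = 7.00°; offset = 19.5·tan 7.00° = 2.394 m.
Layer 2: sin θ = p·670 = 0.2099 → θ = 12.12°; offset = 26.1·tan 12.12° = 5.603 m.
Layer 3: sin θ = p·965 = 0.3023 → θ = 17.60°; offset = 27.2·tan 17.60° = 8.627 m.
Layer 4: sin θ = p·2155 = 0.6751 → θ = 42.46°; offset = 3.9·tan 42.46° = 3.569 m.
Total horizontal offset = 20.194 m.

20.2 m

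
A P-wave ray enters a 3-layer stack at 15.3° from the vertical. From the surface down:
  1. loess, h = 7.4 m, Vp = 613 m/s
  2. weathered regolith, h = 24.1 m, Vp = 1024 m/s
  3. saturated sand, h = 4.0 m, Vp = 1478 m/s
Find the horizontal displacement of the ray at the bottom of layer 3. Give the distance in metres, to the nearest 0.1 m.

17.2 m

Apply Snell's law at each interface; in layer i the horizontal offset is hᵢ·tan θᵢ.
Layer 1: θ = 15.30°; offset = 7.4·tan 15.30° = 2.024 m.
Layer 2: sin θ = 1024·sin 15.3°/613 = 0.4408, θ = 26.15°; offset = 24.1·tan 26.15° = 11.835 m.
Layer 3: sin θ = 1478·sin 15.3°/613 = 0.6362, θ = 39.51°; offset = 4.0·tan 39.51° = 3.299 m.
Σ offsets = 17.158 m.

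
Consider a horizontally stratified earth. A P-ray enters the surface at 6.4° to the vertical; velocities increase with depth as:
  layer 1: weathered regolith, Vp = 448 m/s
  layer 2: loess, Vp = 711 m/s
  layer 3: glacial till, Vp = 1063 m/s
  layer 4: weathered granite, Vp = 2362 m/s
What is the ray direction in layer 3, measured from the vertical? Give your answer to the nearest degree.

15°

Ray parameter p = sin 6.4° / 448 = 2.4881e-04 s/m.
sin θ_3 = p·V_3 = 2.4881e-04 × 1063 = 0.2645.
θ_3 = arcsin 0.2645 = 15.34°.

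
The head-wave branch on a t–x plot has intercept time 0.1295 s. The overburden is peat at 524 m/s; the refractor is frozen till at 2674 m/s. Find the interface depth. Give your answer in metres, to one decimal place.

θ_c = arcsin(524/2674) = 11.30°; cos θ_c = 0.9806.
tᵢ = 2h cos θ_c/V₁ ⇒ h = tᵢ·V₁/(2 cos θ_c) = 0.1295·524/(2·0.9806) = 34.60 m.

34.6 m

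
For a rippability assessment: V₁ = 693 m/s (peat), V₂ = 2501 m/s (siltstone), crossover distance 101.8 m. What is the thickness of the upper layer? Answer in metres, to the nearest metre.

x_cross = 2h·√((V₂+V₁)/(V₂−V₁)) → h = x_cross / (2·√((V₂+V₁)/(V₂−V₁))).
√((V₂+V₁)/(V₂−V₁)) = √((2501+693)/(2501−693)) = 1.3291.
h = 101.8 / (2·1.3291) = 38.30 m.

38 m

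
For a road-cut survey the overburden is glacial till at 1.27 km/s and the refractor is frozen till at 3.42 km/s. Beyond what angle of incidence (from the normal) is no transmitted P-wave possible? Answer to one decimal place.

21.8°

At critical incidence the refracted ray runs along the interface (θ₂ = 90°), so sin θ_c = V₁/V₂.
θ_c = arcsin(1.27/3.42) = arcsin 0.3713 = 21.80°.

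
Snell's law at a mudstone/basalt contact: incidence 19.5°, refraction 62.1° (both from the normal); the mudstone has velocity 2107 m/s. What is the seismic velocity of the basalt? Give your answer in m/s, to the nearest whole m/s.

5578 m/s

Snell's law: sin 19.5°/V₁ = sin 62.1°/V₂.
V₂ = V₁·sin 62.1°/sin 19.5° = 2107 × 2.6475 = 5578.36 m/s.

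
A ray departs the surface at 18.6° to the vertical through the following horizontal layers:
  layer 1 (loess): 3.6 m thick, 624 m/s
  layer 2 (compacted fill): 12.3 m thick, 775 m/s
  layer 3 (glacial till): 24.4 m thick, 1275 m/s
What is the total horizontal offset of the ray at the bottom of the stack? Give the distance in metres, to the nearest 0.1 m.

Apply Snell's law at each interface; in layer i the horizontal offset is hᵢ·tan θᵢ.
Layer 1: θ = 18.60°; offset = 3.6·tan 18.60° = 1.212 m.
Layer 2: sin θ = 775·sin 18.6°/624 = 0.3961, θ = 23.34°; offset = 12.3·tan 23.34° = 5.307 m.
Layer 3: sin θ = 1275·sin 18.6°/624 = 0.6517, θ = 40.67°; offset = 24.4·tan 40.67° = 20.966 m.
Summing the layer offsets gives 27.484 m.

27.5 m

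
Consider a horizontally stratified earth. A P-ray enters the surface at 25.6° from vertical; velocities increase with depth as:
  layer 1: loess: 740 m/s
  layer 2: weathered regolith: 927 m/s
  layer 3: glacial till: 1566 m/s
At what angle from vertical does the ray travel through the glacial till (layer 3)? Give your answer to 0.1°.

66.1°

Snell's law across each interface conserves sin θ / V, so sin θ_3 = V_3·sin θ₁/V₁.
sin θ_3 = 1566 × sin 25.6° / 740 = 0.9144.
θ_3 = 66.12° from the vertical.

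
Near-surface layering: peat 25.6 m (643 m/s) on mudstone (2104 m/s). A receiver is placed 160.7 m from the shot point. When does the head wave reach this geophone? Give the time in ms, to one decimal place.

θ_c = arcsin(V₁/V₂) = arcsin(643/2104) = 17.79°, cos θ_c = 0.9522.
Intercept time tᵢ = 2h cos θ_c / V₁ = 2·25.6·0.9522/643 = 0.07582 s.
t = x/V₂ + tᵢ = 160.7/2104 + 0.07582 = 0.15220 s.

152.2 ms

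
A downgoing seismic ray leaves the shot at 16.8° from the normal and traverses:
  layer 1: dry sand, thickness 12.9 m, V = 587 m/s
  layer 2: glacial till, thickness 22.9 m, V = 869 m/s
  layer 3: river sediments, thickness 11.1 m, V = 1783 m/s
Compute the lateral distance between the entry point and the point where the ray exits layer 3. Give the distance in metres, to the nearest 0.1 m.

p = sin θ₁/V₁ = sin 16.8°/587 = 4.9239e-04 s/m is conserved through the stack.
Layer 1: θ = 16.80°; offset = 12.9·tan 16.80° = 3.895 m.
Layer 2: sin θ = p·869 = 0.4279 → θ = 25.33°; offset = 22.9·tan 25.33° = 10.841 m.
Layer 3: sin θ = p·1783 = 0.8779 → θ = 61.39°; offset = 11.1·tan 61.39° = 20.353 m.
Σ offsets = 35.089 m.

35.1 m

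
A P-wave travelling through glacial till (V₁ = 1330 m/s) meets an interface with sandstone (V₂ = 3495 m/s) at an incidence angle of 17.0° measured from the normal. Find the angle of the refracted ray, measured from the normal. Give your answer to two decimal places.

sin θ₁/V₁ = sin θ₂/V₂ ⇒ sin θ₂ = 3495·sin 17.0°/1330 = 3495·0.2924/1330 = 0.7683.
θ₂ = arcsin 0.7683 = 50.20° from the normal.

50.20°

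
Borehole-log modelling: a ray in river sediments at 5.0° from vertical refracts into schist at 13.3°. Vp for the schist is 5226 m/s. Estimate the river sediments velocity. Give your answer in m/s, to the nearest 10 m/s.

sin 5.0° = 0.0872; sin 13.3° = 0.2300.
V₁ = V₂·(sin θ₁/sin θ₂) = 5226·(0.0872/0.2300) = 1979.90 m/s.

1980 m/s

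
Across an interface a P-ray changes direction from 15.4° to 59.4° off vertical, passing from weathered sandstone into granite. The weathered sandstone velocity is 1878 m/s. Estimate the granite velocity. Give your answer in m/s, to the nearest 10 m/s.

6090 m/s

Snell's law: sin 15.4°/V₁ = sin 59.4°/V₂.
V₂ = V₁·sin 59.4°/sin 15.4° = 1878 × 3.2413 = 6087.13 m/s.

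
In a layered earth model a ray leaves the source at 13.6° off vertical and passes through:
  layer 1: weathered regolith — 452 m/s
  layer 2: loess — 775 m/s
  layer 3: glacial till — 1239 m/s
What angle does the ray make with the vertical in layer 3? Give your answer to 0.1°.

40.1°

Ray parameter p = sin 13.6° / 452 = 5.2023e-04 s/m.
sin θ_3 = p·V_3 = 5.2023e-04 × 1239 = 0.6446.
θ_3 = arcsin 0.6446 = 40.13°.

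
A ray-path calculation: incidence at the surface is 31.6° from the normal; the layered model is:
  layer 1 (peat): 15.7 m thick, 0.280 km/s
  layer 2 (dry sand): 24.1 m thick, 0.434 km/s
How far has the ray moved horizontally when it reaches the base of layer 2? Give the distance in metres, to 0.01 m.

43.21 m

Apply Snell's law at each interface; in layer i the horizontal offset is hᵢ·tan θᵢ.
Layer 1: θ = 31.60°; offset = 15.7·tan 31.60° = 9.6587 m.
Layer 2: sin θ = 0.434·sin 31.6°/0.280 = 0.8122, θ = 54.31°; offset = 24.1·tan 54.31° = 33.5502 m.
Total horizontal offset = 43.2089 m.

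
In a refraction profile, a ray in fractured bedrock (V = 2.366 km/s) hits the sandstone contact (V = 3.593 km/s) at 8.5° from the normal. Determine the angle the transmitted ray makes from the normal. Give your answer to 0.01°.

12.97°

Snell's law: sin θ₂ = (V₂/V₁)·sin θ₁ = (3.593/2.366)·sin 8.5° = 0.2245.
θ₂ = sin⁻¹(0.2245) = 12.97° (from vertical).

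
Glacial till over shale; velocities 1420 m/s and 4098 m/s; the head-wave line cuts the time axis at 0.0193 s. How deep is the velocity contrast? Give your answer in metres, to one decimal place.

h = tᵢ·V₁·V₂ / (2·√(V₂²−V₁²)).
√(V₂²−V₁²) = √(4098² − 1420²) = 3844.1 m/s.
h = 0.0193 s × 1420 × 4098 / (2 × 3844.1) = 14.61 m.

14.6 m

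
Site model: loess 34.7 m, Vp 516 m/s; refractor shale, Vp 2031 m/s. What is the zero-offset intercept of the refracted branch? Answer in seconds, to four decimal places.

0.1301 s

tᵢ = 2h·√(V₂²−V₁²)/(V₁V₂).
√(V₂²−V₁²) = √(2031²−516²) = 1964.4 m/s.
tᵢ = 2·34.7·1964.4/(516·2031) = 0.13008 s.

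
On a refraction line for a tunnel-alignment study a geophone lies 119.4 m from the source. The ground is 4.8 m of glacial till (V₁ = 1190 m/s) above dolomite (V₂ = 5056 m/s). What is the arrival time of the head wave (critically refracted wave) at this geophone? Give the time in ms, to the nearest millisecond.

31 ms

t = x/V₂ + 2h·√(V₂²−V₁²)/(V₁V₂).
√(V₂²−V₁²) = √(5056²−1190²) = 4914.0 m/s; delay term = 2·4.8·4914.0/(1190·5056) = 0.00784 s.
t = 119.4/5056 + 0.00784 = 0.03146 s.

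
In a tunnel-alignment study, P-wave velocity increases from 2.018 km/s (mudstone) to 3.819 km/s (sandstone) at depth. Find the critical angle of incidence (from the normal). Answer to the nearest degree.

32°

At critical incidence the refracted ray runs along the interface (θ₂ = 90°), so sin θ_c = V₁/V₂.
θ_c = arcsin(2.018/3.819) = arcsin 0.5284 = 31.90°.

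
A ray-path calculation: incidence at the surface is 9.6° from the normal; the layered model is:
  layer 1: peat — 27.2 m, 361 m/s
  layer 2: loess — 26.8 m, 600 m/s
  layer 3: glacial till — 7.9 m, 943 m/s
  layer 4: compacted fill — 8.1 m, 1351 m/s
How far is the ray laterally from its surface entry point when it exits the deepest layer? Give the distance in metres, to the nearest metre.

Apply Snell's law at each interface; in layer i the horizontal offset is hᵢ·tan θᵢ.
Layer 1: θ = 9.60°; offset = 27.2·tan 9.60° = 4.601 m.
Layer 2: sin θ = 600·sin 9.6°/361 = 0.2772, θ = 16.09°; offset = 26.8·tan 16.09° = 7.731 m.
Layer 3: sin θ = 943·sin 9.6°/361 = 0.4356, θ = 25.83°; offset = 7.9·tan 25.83° = 3.823 m.
Layer 4: sin θ = 1351·sin 9.6°/361 = 0.6241, θ = 38.62°; offset = 8.1·tan 38.62° = 6.470 m.
Total horizontal offset = 22.625 m.

23 m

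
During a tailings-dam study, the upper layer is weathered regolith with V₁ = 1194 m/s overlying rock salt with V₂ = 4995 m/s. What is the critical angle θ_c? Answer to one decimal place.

At critical incidence the refracted ray runs along the interface (θ₂ = 90°), so sin θ_c = V₁/V₂.
θ_c = arcsin(1194/4995) = arcsin 0.2390 = 13.83°.

13.8°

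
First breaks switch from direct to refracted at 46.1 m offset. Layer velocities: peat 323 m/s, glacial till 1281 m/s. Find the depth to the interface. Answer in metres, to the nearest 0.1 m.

h = (x_cross/2)·√((V₂−V₁)/(V₂+V₁)).
(V₂−V₁)/(V₂+V₁) = (1281−323)/(1281+323) = 0.5973; √ = 0.7728.
h = (46.1/2)·0.7728 = 17.81 m.

17.8 m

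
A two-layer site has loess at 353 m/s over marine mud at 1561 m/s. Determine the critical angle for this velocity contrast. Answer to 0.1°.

At critical incidence the refracted ray runs along the interface (θ₂ = 90°), so sin θ_c = V₁/V₂.
θ_c = arcsin(353/1561) = arcsin 0.2261 = 13.07°.

13.1°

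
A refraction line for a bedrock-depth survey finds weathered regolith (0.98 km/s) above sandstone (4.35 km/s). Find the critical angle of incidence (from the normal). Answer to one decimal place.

13.0°

Critical incidence: sin θ_c = V₁/V₂ = 0.98/4.35 = 0.2253.
θ_c = arcsin 0.2253 = 13.02°.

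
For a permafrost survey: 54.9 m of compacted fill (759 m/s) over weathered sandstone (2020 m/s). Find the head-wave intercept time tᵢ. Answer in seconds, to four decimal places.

0.1341 s

tᵢ = 2h·√(V₂²−V₁²)/(V₁V₂).
√(V₂²−V₁²) = √(2020²−759²) = 1872.0 m/s.
tᵢ = 2·54.9·1872.0/(759·2020) = 0.13406 s.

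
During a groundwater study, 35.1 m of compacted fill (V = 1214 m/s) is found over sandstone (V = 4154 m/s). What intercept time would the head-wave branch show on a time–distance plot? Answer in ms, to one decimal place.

55.3 ms

tᵢ = 2h·√(V₂²−V₁²)/(V₁V₂).
√(V₂²−V₁²) = √(4154²−1214²) = 3972.6 m/s.
tᵢ = 2·35.1·3972.6/(1214·4154) = 0.05530 s.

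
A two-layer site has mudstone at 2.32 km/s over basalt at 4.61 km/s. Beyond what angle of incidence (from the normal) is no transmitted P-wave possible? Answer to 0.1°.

Critical incidence: sin θ_c = V₁/V₂ = 2.32/4.61 = 0.5033.
θ_c = arcsin 0.5033 = 30.22°.

30.2°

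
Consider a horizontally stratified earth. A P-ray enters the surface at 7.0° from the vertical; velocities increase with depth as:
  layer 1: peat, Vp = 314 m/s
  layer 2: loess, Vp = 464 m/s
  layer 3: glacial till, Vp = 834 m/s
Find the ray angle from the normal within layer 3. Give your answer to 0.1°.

Snell's law across each interface conserves sin θ / V, so sin θ_3 = V_3·sin θ₁/V₁.
sin θ_3 = 834 × sin 7.0° / 314 = 0.3237.
θ_3 = 18.89° from the vertical.

18.9°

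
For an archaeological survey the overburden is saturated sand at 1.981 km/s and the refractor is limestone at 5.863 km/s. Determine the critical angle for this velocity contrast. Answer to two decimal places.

19.75°

At critical incidence the refracted ray runs along the interface (θ₂ = 90°), so sin θ_c = V₁/V₂.
θ_c = arcsin(1.981/5.863) = arcsin 0.3379 = 19.75°.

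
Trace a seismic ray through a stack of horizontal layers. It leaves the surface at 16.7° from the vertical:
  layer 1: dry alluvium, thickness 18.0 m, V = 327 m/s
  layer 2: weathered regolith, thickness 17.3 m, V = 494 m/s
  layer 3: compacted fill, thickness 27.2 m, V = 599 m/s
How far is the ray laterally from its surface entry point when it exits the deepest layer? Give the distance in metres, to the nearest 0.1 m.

Ray parameter p = sin 16.7° / 327 m/s = 8.7878e-04 s/m.
Layer 1: θ = 16.70°; offset = 18.0·tan 16.70° = 5.400 m.
Layer 2: sin θ = p·494 = 0.4341 → θ = 25.73°; offset = 17.3·tan 25.73° = 8.337 m.
Layer 3: sin θ = p·599 = 0.5264 → θ = 31.76°; offset = 27.2·tan 31.76° = 16.840 m.
Summing the layer offsets gives 30.577 m.

30.6 m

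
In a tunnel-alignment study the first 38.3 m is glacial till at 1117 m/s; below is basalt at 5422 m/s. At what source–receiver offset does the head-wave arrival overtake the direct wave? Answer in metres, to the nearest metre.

θ_c = arcsin(1117/5422) = 11.89°, so cos θ_c = 0.9785 and tᵢ = 2h cos θ_c/V₁ = 0.0671 s.
At crossover x/V₁ = x/V₂ + tᵢ ⇒ x = tᵢ/(1/V₁ − 1/V₂) = 0.06711/(8.9526e-04 − 1.8443e-04) = 94.41 m.

94 m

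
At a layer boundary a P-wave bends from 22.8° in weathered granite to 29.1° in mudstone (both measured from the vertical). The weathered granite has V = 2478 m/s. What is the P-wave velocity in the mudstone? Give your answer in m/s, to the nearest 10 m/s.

3110 m/s

sin 22.8° = 0.3875; sin 29.1° = 0.4863.
V₂ = V₁·(sin θ₂/sin θ₁) = 2478·(0.4863/0.3875) = 3109.91 m/s.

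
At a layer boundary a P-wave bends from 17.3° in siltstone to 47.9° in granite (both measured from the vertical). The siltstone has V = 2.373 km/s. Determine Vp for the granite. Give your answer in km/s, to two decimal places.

5.92 km/s

sin 17.3° = 0.2974; sin 47.9° = 0.7420.
V₂ = V₁·(sin θ₂/sin θ₁) = 2.373·(0.7420/0.2974) = 5.92 km/s.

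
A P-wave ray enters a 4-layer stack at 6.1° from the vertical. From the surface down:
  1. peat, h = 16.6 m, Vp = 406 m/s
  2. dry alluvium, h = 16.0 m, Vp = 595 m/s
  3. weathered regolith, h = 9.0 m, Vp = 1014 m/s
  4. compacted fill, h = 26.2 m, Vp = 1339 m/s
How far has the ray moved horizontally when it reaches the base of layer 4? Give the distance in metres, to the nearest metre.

17 m

Apply Snell's law at each interface; in layer i the horizontal offset is hᵢ·tan θᵢ.
Layer 1: θ = 6.10°; offset = 16.6·tan 6.10° = 1.774 m.
Layer 2: sin θ = 595·sin 6.1°/406 = 0.1557, θ = 8.96°; offset = 16.0·tan 8.96° = 2.522 m.
Layer 3: sin θ = 1014·sin 6.1°/406 = 0.2654, θ = 15.39°; offset = 9.0·tan 15.39° = 2.477 m.
Layer 4: sin θ = 1339·sin 6.1°/406 = 0.3505, θ = 20.52°; offset = 26.2·tan 20.52° = 9.804 m.
Σ offsets = 16.578 m.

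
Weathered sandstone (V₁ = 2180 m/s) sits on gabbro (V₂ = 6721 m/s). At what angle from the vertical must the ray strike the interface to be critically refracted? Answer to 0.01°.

18.93°

Critical incidence: sin θ_c = V₁/V₂ = 2180/6721 = 0.3244.
θ_c = arcsin 0.3244 = 18.93°.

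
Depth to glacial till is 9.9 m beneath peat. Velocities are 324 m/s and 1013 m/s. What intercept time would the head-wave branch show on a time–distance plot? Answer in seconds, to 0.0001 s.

0.0579 s

tᵢ = 2h·√(V₂²−V₁²)/(V₁V₂).
√(V₂²−V₁²) = √(1013²−324²) = 959.8 m/s.
tᵢ = 2·9.9·959.8/(324·1013) = 0.05790 s.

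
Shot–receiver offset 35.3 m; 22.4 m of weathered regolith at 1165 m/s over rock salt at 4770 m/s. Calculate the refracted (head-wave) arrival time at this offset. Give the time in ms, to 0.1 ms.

44.7 ms

t = x/V₂ + 2h·√(V₂²−V₁²)/(V₁V₂).
√(V₂²−V₁²) = √(4770²−1165²) = 4625.5 m/s; delay term = 2·22.4·4625.5/(1165·4770) = 0.03729 s.
t = 35.3/4770 + 0.03729 = 0.04469 s.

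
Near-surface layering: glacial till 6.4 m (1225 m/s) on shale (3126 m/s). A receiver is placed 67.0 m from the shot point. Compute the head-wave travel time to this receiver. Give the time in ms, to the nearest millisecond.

31 ms

θ_c = arcsin(V₁/V₂) = arcsin(1225/3126) = 23.07°, cos θ_c = 0.9200.
Intercept time tᵢ = 2h cos θ_c / V₁ = 2·6.4·0.9200/1225 = 0.00961 s.
t = x/V₂ + tᵢ = 67.0/3126 + 0.00961 = 0.03105 s.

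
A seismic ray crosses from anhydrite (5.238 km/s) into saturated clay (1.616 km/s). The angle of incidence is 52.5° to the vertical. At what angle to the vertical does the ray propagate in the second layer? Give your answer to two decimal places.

Snell's law: sin θ₂ = (V₂/V₁)·sin θ₁ = (1.616/5.238)·sin 52.5° = 0.2448.
θ₂ = arcsin 0.2448 = 14.17° from the normal.

14.17°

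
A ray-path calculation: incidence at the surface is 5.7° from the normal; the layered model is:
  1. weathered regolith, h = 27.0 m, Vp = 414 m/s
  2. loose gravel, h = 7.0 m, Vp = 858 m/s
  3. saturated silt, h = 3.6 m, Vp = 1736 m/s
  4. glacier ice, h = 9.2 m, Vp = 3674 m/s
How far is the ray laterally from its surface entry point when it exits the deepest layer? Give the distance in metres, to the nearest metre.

23 m

Apply Snell's law at each interface; in layer i the horizontal offset is hᵢ·tan θᵢ.
Layer 1: θ = 5.70°; offset = 27.0·tan 5.70° = 2.695 m.
Layer 2: sin θ = 858·sin 5.7°/414 = 0.2058, θ = 11.88°; offset = 7.0·tan 11.88° = 1.472 m.
Layer 3: sin θ = 1736·sin 5.7°/414 = 0.4165, θ = 24.61°; offset = 3.6·tan 24.61° = 1.649 m.
Layer 4: sin θ = 3674·sin 5.7°/414 = 0.8814, θ = 61.81°; offset = 9.2·tan 61.81° = 17.167 m.
Total horizontal offset = 22.983 m.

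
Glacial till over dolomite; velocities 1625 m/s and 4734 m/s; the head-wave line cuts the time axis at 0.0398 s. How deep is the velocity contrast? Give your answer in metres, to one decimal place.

34.4 m

θ_c = arcsin(1625/4734) = 20.08°; cos θ_c = 0.9392.
tᵢ = 2h cos θ_c/V₁ ⇒ h = tᵢ·V₁/(2 cos θ_c) = 0.0398·1625/(2·0.9392) = 34.43 m.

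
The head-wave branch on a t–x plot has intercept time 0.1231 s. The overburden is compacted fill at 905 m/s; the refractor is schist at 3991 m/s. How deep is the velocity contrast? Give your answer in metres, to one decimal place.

57.2 m

θ_c = arcsin(905/3991) = 13.11°; cos θ_c = 0.9740.
tᵢ = 2h cos θ_c/V₁ ⇒ h = tᵢ·V₁/(2 cos θ_c) = 0.1231·905/(2·0.9740) = 57.19 m.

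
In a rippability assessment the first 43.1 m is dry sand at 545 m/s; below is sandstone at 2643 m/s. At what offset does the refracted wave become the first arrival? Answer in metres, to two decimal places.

θ_c = arcsin(545/2643) = 11.90°, so cos θ_c = 0.9785 and tᵢ = 2h cos θ_c/V₁ = 0.1548 s.
At crossover x/V₁ = x/V₂ + tᵢ ⇒ x = tᵢ/(1/V₁ − 1/V₂) = 0.15477/(1.8349e-03 − 3.7836e-04) = 106.26 m.

106.26 m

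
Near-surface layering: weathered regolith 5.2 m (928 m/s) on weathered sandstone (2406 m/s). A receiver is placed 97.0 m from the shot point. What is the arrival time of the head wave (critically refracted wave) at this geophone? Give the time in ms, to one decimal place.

t = x/V₂ + 2h·√(V₂²−V₁²)/(V₁V₂).
√(V₂²−V₁²) = √(2406²−928²) = 2219.8 m/s; delay term = 2·5.2·2219.8/(928·2406) = 0.01034 s.
t = 97.0/2406 + 0.01034 = 0.05066 s.

50.7 ms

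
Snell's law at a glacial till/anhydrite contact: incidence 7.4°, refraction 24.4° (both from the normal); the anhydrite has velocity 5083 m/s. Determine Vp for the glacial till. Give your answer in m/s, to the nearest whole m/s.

1585 m/s

Snell's law: sin 7.4°/V₁ = sin 24.4°/V₂.
V₁ = V₂·sin 7.4°/sin 24.4° = 5083 × 0.3118 = 1584.75 m/s.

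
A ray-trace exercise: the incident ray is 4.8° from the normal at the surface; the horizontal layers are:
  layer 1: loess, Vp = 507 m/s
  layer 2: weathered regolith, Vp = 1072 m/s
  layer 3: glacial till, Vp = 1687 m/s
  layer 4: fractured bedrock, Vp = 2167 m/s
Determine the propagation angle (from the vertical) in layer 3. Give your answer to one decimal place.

Ray parameter p = sin 4.8° / 507 = 1.6505e-04 s/m.
sin θ_3 = p·V_3 = 1.6505e-04 × 1687 = 0.2784.
θ_3 = arcsin 0.2784 = 16.17°.

16.2°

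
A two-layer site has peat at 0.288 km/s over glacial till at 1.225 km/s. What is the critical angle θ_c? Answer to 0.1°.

13.6°

Critical incidence: sin θ_c = V₁/V₂ = 0.288/1.225 = 0.2351.
θ_c = arcsin 0.2351 = 13.60°.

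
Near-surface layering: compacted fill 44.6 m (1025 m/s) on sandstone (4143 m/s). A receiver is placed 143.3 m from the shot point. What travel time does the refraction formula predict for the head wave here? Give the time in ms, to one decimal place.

t = x/V₂ + 2h·√(V₂²−V₁²)/(V₁V₂).
√(V₂²−V₁²) = √(4143²−1025²) = 4014.2 m/s; delay term = 2·44.6·4014.2/(1025·4143) = 0.08432 s.
t = 143.3/4143 + 0.08432 = 0.11891 s.

118.9 ms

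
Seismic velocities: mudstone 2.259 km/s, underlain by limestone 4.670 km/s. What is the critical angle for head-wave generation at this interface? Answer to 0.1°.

At critical incidence the refracted ray runs along the interface (θ₂ = 90°), so sin θ_c = V₁/V₂.
θ_c = arcsin(2.259/4.670) = arcsin 0.4837 = 28.93°.

28.9°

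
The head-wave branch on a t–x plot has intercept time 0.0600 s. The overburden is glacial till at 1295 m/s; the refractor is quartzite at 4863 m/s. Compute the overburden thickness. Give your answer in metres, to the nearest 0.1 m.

h = tᵢ·V₁·V₂ / (2·√(V₂²−V₁²)).
√(V₂²−V₁²) = √(4863² − 1295²) = 4687.4 m/s.
h = 0.06 s × 1295 × 4863 / (2 × 4687.4) = 40.31 m.

40.3 m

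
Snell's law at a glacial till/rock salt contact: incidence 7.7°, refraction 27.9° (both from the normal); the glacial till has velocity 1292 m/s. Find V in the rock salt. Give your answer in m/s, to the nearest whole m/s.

sin 7.7° = 0.1340; sin 27.9° = 0.4679.
V₂ = V₁·(sin θ₂/sin θ₁) = 1292·(0.4679/0.1340) = 4512.15 m/s.

4512 m/s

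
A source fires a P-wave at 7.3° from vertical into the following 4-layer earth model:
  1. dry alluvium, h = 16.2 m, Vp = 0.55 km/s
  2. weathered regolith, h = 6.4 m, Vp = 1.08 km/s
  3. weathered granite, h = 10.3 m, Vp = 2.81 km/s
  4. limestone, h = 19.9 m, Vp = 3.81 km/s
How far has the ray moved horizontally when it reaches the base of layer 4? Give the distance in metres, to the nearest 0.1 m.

49.4 m

p = sin θ₁/V₁ = sin 7.3°/0.55 = 2.3103e-01 s/km is conserved through the stack.
Layer 1: θ = 7.30°; offset = 16.2·tan 7.30° = 2.075 m.
Layer 2: sin θ = p·1.08 = 0.2495 → θ = 14.45°; offset = 6.4·tan 14.45° = 1.649 m.
Layer 3: sin θ = p·2.81 = 0.6492 → θ = 40.48°; offset = 10.3·tan 40.48° = 8.791 m.
Layer 4: sin θ = p·3.81 = 0.8802 → θ = 61.67°; offset = 19.9·tan 61.67° = 36.909 m.
Total horizontal offset = 49.424 m.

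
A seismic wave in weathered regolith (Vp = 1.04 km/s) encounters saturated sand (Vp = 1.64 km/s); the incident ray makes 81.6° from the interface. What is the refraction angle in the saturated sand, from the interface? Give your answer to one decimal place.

76.7°

Convert to the normal: θ₁ = 90° − 81.6° = 8.4°.
Snell's law: sin θ₂ = (V₂/V₁)·sin θ₁ = (1.64/1.04)·sin 8.4° = 0.2304.
θ₂ = sin⁻¹(0.2304) = 13.32° (from vertical).
From the interface: 90° − 13.32° = 76.68°.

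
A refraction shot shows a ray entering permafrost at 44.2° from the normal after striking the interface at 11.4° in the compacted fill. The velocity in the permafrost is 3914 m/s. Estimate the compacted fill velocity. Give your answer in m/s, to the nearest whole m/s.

sin 11.4° = 0.1977; sin 44.2° = 0.6972.
V₁ = V₂·(sin θ₁/sin θ₂) = 3914·(0.1977/0.6972) = 1109.68 m/s.

1110 m/s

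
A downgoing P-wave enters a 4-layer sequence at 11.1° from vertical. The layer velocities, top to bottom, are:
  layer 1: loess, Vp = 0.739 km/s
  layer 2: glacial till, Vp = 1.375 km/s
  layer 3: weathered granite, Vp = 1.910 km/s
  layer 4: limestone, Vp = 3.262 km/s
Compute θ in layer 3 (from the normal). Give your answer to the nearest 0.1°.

Snell's law across each interface conserves sin θ / V, so sin θ_3 = V_3·sin θ₁/V₁.
sin θ_3 = 1.910 × sin 11.1° / 0.739 = 0.4976.
θ_3 = arcsin 0.4976 = 29.84°.

29.8°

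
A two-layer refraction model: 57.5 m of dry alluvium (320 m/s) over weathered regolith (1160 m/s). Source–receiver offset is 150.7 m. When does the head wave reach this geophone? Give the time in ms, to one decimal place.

475.3 ms

t = x/V₂ + 2h·√(V₂²−V₁²)/(V₁V₂).
√(V₂²−V₁²) = √(1160²−320²) = 1115.0 m/s; delay term = 2·57.5·1115.0/(320·1160) = 0.34543 s.
t = 150.7/1160 + 0.34543 = 0.47534 s.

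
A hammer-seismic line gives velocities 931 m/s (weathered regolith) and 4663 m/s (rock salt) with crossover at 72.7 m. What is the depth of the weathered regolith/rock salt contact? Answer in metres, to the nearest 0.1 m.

h = (x_cross/2)·√((V₂−V₁)/(V₂+V₁)).
(V₂−V₁)/(V₂+V₁) = (4663−931)/(4663+931) = 0.6671; √ = 0.8168.
h = (72.7/2)·0.8168 = 29.69 m.

29.7 m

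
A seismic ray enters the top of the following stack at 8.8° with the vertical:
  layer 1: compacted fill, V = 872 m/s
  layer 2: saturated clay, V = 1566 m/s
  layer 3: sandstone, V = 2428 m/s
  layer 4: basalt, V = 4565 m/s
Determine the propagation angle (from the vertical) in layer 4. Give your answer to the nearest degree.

Ray parameter p = sin 8.8° / 872 = 1.7544e-04 s/m.
sin θ_4 = p·V_4 = 1.7544e-04 × 4565 = 0.8009.
θ_4 = 53.22° from the vertical.

53°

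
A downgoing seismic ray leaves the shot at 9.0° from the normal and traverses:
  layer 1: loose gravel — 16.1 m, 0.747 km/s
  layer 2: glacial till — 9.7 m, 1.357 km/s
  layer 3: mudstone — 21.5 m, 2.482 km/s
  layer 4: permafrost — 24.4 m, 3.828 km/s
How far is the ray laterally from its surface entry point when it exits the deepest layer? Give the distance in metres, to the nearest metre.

51 m

p = sin θ₁/V₁ = sin 9.0°/0.747 = 2.0942e-01 s/km is conserved through the stack.
Layer 1: θ = 9.00°; offset = 16.1·tan 9.00° = 2.550 m.
Layer 2: sin θ = p·1.357 = 0.2842 → θ = 16.51°; offset = 9.7·tan 16.51° = 2.875 m.
Layer 3: sin θ = p·2.482 = 0.5198 → θ = 31.32°; offset = 21.5·tan 31.32° = 13.081 m.
Layer 4: sin θ = p·3.828 = 0.8016 → θ = 53.29°; offset = 24.4·tan 53.29° = 32.721 m.
Total horizontal offset = 51.227 m.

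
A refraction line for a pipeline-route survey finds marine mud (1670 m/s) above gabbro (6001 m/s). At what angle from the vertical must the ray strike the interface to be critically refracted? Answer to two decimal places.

16.16°

Critical incidence: sin θ_c = V₁/V₂ = 1670/6001 = 0.2783.
θ_c = arcsin 0.2783 = 16.16°.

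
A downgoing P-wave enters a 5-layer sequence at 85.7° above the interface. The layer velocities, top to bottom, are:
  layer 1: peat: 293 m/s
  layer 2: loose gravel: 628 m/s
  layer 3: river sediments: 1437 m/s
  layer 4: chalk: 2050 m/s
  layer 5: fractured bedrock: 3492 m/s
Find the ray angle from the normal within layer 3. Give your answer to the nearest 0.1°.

From the normal: θ₁ = 90° − 85.7° = 4.3°.
Snell's law across each interface conserves sin θ / V, so sin θ_3 = V_3·sin θ₁/V₁.
sin θ_3 = 1437 × sin 4.3° / 293 = 0.3677.
θ_3 = arcsin 0.3677 = 21.58°.

21.6°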